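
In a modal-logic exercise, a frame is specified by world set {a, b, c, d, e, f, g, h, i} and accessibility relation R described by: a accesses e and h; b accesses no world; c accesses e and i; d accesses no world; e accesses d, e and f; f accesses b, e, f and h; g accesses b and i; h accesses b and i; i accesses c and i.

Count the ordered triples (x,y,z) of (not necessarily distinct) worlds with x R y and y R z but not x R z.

14

Enumerating: (a,e,d), (a,e,f), (a,h,b), (a,h,i), (c,e,d), (c,e,f), (c,i,c), (e,f,b), (e,f,h), (f,e,d), (f,h,i), (g,i,c), (h,i,c), (i,c,e).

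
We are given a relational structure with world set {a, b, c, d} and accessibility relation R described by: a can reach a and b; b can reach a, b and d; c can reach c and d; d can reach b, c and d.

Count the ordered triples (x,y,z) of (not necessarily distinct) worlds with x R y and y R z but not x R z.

4

Enumerating: (a,b,d), (b,d,c), (c,d,b), (d,b,a).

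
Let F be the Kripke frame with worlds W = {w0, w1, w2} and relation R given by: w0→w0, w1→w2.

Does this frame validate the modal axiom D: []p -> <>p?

Axiom D corresponds to the accessibility relation being serial.
Serial: no — w2 has no R-successor.

No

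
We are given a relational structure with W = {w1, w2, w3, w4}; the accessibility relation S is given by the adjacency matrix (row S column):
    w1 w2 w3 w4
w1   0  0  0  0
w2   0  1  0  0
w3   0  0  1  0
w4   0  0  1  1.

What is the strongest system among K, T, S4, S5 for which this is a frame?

K

Reflexive (axiom T): no — w1 is not related to itself.
Transitive (axiom 4): yes — every two-step S-path is closed by a direct edge.
Euclidean (axiom 5): no — w4 S w3 and w4 S w4, but not w3 S w4.
So F validates K; T would additionally require S to be reflexive. The strongest is K.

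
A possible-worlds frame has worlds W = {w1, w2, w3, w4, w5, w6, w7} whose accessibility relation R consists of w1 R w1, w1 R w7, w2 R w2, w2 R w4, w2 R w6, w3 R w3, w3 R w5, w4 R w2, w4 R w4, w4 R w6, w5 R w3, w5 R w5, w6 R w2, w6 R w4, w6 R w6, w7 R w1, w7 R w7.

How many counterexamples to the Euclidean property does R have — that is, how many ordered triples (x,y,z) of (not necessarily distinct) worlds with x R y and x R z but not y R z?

0

R is Euclidean; there are no such tuples.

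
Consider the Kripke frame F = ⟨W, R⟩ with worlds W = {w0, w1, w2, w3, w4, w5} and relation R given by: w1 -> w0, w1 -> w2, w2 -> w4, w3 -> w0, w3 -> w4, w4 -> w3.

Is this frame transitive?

Transitive: no — w1 R w2 and w2 R w4, but not w1 R w4.

No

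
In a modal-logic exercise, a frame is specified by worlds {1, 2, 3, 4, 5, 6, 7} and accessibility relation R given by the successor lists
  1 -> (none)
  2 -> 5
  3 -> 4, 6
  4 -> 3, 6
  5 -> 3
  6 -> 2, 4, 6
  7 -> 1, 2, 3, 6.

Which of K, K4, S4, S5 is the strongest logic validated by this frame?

K

Transitive (axiom 4): no — 2 R 5 and 5 R 3, but not 2 R 3.
Reflexive (axiom T): no — 1 is not related to itself.
Euclidean (axiom 5): no — 4 R 6 and 4 R 3, but not 6 R 3.
So F validates K; K4 would additionally require R to be transitive. The strongest is K.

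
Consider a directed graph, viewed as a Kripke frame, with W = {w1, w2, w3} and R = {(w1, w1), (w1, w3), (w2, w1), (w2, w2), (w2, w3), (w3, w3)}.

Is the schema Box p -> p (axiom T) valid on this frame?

Yes

The schema T characterises exactly the reflexive frames.
Reflexive: yes — every world is R-related to itself.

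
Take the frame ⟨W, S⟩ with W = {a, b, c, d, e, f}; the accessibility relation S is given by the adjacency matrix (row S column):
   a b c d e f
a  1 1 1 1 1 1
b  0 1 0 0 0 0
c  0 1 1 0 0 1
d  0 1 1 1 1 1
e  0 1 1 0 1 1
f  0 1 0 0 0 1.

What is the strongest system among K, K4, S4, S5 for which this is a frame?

Transitive (axiom 4): yes — every two-step S-path is closed by a direct edge.
Reflexive (axiom T): yes — every world is S-related to itself.
Euclidean (axiom 5): no — a S b and a S c, but not b S c.
So F validates K, K4, S4; S5 would additionally require S to be Euclidean. The strongest is S4.

S4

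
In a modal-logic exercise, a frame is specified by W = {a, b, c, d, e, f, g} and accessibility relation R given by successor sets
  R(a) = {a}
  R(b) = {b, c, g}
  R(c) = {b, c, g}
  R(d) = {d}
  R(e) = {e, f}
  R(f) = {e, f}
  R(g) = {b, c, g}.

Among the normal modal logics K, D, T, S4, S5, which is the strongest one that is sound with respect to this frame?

Serial (axiom D): yes — every world has a successor (e.g. a R a).
Reflexive (axiom T): yes — every world is R-related to itself.
Transitive (axiom 4): yes — every two-step R-path is closed by a direct edge.
Euclidean (axiom 5): yes — any two successors of a common world are R-related.
So F validates K, D, T, S4, S5. The strongest is S5.

S5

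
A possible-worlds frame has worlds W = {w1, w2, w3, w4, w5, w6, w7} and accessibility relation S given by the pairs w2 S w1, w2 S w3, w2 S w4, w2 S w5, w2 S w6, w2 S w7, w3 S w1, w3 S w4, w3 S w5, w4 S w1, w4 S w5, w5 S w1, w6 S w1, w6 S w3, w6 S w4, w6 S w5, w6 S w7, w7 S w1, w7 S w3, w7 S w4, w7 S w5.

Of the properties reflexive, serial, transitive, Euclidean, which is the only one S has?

Reflexive: no — w1 is not related to itself.
Serial: no — w1 has no S-successor.
Transitive: yes — every two-step S-path is closed by a direct edge.
Euclidean: no — w2 S w1 and w2 S w3, but not w1 S w3.
Only transitive holds.

transitive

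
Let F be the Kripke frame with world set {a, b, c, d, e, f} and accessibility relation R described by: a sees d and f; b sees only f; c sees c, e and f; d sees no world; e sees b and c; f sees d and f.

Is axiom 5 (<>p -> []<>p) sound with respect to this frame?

No

Axiom 5 corresponds to the accessibility relation being Euclidean.
Euclidean: no — a R d and a R f, but not d R f.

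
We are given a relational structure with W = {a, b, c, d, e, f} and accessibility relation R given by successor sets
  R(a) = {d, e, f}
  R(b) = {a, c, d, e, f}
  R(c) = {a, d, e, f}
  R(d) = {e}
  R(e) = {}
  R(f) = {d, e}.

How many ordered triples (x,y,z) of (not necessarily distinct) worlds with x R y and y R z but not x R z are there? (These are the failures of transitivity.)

0

R is transitive; there are no such tuples.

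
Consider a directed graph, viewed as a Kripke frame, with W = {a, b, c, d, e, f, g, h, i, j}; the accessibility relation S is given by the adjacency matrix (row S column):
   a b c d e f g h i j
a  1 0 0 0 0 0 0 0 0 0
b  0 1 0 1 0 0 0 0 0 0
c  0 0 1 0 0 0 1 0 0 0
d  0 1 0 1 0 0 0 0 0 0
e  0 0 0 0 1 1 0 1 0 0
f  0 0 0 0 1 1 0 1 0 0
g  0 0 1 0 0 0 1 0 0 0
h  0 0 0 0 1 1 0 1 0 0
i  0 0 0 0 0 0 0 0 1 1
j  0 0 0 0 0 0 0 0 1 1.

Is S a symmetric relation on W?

Symmetric: yes — every pair in S has its reverse in S.

Yes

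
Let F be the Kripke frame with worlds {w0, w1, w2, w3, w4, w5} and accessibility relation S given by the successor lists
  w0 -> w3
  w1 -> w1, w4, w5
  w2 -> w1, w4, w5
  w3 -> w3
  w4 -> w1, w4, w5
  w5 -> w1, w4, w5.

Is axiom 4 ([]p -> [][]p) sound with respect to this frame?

Yes

By correspondence theory, 4 is valid on a frame iff S is transitive.
Transitive: yes — every two-step S-path is closed by a direct edge.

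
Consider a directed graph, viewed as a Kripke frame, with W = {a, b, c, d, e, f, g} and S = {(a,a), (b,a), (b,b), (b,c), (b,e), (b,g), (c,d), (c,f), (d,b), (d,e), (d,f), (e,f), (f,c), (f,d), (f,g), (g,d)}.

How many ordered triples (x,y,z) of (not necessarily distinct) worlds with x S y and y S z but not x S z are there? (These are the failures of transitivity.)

Enumerating: (b,c,d), (b,c,f), (b,e,f), (b,g,d), (c,d,b), (c,d,e), (c,f,c), (c,f,g), (d,b,a), (d,b,c), (d,b,g), (d,f,c), … and 12 more.
Total: 24.

24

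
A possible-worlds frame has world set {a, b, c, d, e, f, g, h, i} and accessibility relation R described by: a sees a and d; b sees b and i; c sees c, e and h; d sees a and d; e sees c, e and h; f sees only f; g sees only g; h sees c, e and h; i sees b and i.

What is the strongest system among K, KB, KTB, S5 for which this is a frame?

Symmetric (axiom B): yes — every pair in R has its reverse in R.
Reflexive (axiom T): yes — every world is R-related to itself.
Euclidean (axiom 5): yes — any two successors of a common world are R-related.
So F validates K, KB, KTB, S5. The strongest is S5.

S5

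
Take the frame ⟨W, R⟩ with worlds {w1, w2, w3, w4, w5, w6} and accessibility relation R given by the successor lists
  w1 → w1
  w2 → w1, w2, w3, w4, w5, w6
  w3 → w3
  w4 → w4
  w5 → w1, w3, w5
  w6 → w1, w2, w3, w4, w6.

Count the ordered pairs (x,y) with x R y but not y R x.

9

Enumerating: (w2,w1), (w2,w3), (w2,w4), (w2,w5), (w5,w1), (w5,w3), (w6,w1), (w6,w3), (w6,w4).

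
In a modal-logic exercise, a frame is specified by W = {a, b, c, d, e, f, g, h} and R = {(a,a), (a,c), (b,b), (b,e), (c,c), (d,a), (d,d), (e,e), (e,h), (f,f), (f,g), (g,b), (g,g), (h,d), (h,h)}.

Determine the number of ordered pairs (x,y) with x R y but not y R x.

Enumerating: (a,c), (b,e), (d,a), (e,h), (f,g), (g,b), (h,d).

7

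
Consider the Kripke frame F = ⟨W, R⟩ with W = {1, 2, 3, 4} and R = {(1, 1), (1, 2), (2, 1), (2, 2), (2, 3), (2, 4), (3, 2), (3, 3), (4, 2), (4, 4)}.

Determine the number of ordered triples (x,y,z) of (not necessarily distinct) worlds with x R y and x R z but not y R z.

Enumerating: (2,1,3), (2,1,4), (2,3,1), (2,3,4), (2,4,1), (2,4,3).

6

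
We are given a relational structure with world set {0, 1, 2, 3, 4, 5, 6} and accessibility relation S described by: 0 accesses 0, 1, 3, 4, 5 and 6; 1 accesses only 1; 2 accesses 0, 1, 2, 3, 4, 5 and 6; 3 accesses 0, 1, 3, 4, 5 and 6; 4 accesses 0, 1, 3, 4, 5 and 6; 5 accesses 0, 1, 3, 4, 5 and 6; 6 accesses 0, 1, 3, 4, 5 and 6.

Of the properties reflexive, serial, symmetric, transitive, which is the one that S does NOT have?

Reflexive: yes — every world is S-related to itself.
Serial: yes — every world has a successor (e.g. 0 S 0).
Symmetric: no — 0 S 1 but not 1 S 0.
Transitive: yes — every two-step S-path is closed by a direct edge.
Only symmetric fails.

symmetric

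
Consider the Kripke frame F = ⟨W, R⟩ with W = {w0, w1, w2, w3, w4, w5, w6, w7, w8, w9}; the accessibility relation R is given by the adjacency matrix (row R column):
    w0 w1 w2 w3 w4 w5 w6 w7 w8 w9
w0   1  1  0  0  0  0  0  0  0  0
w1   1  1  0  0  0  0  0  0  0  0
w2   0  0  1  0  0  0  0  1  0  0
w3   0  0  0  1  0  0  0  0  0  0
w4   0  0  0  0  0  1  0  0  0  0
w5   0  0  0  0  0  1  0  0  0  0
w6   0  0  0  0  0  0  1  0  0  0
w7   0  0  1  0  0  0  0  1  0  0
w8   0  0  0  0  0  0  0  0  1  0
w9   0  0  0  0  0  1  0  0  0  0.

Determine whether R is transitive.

Transitive: yes — every two-step R-path is closed by a direct edge.

Yes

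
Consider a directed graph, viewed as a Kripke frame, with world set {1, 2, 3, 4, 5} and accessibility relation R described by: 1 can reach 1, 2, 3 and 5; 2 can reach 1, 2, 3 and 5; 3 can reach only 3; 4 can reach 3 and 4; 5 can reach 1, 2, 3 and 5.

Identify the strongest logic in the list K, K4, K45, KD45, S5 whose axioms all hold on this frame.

K4

Transitive (axiom 4): yes — every two-step R-path is closed by a direct edge.
Euclidean (axiom 5): no — 1 R 3 and 1 R 2, but not 3 R 2.
Serial (axiom D): yes — every world has a successor (e.g. 1 R 1).
Reflexive (axiom T): yes — every world is R-related to itself.
So F validates K, K4; K45 would additionally require R to be Euclidean. The strongest is K4.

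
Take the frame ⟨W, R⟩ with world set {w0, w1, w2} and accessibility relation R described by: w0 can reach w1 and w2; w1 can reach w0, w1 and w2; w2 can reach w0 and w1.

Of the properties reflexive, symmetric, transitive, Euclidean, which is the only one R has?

symmetric

Reflexive: no — w0 is not related to itself.
Symmetric: yes — every pair in R has its reverse in R.
Transitive: no — w0 R w1 and w1 R w0, but not w0 R w0.
Euclidean: no — w0 R w2 and w0 R w2, but not w2 R w2.
Only symmetric holds.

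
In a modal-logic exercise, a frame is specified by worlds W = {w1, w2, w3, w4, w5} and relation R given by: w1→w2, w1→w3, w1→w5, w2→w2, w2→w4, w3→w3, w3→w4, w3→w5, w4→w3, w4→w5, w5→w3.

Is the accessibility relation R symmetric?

No

Symmetric: no — w1 R w2 but not w2 R w1.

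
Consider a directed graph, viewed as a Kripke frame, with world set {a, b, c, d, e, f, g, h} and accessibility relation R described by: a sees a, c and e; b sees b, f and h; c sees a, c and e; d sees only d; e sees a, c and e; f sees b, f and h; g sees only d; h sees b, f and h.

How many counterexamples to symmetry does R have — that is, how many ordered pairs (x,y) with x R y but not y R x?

1

Enumerating: (g,d).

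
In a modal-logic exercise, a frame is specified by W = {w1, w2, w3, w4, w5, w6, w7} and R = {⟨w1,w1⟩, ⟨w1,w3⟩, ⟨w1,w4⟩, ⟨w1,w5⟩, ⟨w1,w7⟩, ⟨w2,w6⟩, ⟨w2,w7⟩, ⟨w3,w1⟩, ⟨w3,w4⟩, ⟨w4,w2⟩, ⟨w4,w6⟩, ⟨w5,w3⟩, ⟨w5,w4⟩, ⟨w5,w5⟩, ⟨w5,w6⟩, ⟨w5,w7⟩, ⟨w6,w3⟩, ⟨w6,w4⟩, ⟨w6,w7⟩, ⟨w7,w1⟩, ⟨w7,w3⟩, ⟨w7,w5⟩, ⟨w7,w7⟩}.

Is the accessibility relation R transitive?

No

Transitive: no — w1 R w4 and w4 R w2, but not w1 R w2.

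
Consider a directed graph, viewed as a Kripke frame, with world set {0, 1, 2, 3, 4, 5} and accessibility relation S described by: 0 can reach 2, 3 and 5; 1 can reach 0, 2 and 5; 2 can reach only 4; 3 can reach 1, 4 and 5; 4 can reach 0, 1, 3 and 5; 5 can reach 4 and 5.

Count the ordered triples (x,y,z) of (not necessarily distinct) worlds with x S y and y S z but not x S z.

Enumerating: (0,2,4), (0,3,1), (0,3,4), (0,5,4), (1,0,3), (1,2,4), (1,5,4), (2,4,0), (2,4,1), (2,4,3), (2,4,5), (3,1,0), … and 10 more.
Total: 22.

22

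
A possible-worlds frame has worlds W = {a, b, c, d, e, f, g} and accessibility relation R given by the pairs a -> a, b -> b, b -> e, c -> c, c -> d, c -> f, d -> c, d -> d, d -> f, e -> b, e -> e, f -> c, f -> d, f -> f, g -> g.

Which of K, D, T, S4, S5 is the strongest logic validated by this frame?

Serial (axiom D): yes — every world has a successor (e.g. a R a).
Reflexive (axiom T): yes — every world is R-related to itself.
Transitive (axiom 4): yes — every two-step R-path is closed by a direct edge.
Euclidean (axiom 5): yes — any two successors of a common world are R-related.
So F validates K, D, T, S4, S5. The strongest is S5.

S5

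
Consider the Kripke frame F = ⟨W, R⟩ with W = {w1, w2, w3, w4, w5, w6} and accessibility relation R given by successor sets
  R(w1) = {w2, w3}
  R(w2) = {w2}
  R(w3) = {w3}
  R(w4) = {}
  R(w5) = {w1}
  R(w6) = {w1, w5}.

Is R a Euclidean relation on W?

Euclidean: no — w1 R w2 and w1 R w3, but not w2 R w3.

No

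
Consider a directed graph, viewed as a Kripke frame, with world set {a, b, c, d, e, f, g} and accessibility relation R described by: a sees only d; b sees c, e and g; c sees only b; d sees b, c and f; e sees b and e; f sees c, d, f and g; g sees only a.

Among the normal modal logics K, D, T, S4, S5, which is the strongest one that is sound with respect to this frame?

D

Serial (axiom D): yes — every world has a successor (e.g. a R d).
Reflexive (axiom T): no — a is not related to itself.
Transitive (axiom 4): no — a R d and d R b, but not a R b.
Euclidean (axiom 5): no — b R c and b R e, but not c R e.
So F validates K, D; T would additionally require R to be reflexive. The strongest is D.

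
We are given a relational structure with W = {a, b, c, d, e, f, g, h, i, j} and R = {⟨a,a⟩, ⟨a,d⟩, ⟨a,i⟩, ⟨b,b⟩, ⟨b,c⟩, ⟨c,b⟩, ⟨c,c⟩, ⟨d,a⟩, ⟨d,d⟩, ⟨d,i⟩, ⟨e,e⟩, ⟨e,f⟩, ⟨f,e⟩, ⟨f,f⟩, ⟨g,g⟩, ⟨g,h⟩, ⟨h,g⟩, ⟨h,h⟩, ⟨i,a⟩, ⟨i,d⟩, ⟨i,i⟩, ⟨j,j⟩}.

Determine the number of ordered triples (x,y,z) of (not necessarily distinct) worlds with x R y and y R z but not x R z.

R is transitive; there are no such tuples.

0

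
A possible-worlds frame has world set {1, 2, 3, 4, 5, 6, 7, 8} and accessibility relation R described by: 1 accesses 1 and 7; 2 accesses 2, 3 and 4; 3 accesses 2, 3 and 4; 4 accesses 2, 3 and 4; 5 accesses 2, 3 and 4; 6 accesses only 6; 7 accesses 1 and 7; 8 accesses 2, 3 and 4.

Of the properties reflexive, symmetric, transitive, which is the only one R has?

Reflexive: no — 5 is not related to itself.
Symmetric: no — 5 R 2 but not 2 R 5.
Transitive: yes — every two-step R-path is closed by a direct edge.
Only transitive holds.

transitive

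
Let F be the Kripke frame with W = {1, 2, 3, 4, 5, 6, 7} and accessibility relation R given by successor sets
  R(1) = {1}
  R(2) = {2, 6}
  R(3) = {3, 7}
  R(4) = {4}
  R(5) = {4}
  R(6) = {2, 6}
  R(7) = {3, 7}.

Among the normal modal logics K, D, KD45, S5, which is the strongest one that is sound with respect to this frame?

Serial (axiom D): yes — every world has a successor (e.g. 1 R 1).
Euclidean (axiom 5): yes — any two successors of a common world are R-related.
Transitive (axiom 4): yes — every two-step R-path is closed by a direct edge.
Reflexive (axiom T): no — 5 is not related to itself.
So F validates K, D, KD45; S5 would additionally require R to be reflexive. The strongest is KD45.

KD45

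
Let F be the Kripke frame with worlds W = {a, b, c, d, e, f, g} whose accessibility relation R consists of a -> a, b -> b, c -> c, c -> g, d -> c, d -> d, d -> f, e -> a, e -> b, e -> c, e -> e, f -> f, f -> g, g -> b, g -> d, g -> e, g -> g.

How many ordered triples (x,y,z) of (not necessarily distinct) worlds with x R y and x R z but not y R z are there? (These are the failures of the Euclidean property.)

Enumerating: (c,g,c), (d,c,d), (d,c,f), (d,f,c), (d,f,d), (e,a,b), (e,a,c), (e,a,e), (e,b,a), (e,b,c), (e,b,e), (e,c,a), … and 11 more.
Total: 23.

23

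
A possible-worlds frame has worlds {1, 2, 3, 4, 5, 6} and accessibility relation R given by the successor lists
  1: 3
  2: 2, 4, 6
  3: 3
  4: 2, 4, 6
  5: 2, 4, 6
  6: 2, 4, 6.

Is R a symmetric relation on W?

Symmetric: no — 1 R 3 but not 3 R 1.

No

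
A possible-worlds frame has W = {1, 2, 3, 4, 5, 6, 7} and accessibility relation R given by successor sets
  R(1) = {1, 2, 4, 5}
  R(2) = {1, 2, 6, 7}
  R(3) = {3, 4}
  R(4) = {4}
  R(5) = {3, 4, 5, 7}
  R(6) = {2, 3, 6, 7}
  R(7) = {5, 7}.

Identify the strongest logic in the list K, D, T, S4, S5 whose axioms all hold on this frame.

Serial (axiom D): yes — every world has a successor (e.g. 1 R 1).
Reflexive (axiom T): yes — every world is R-related to itself.
Transitive (axiom 4): no — 1 R 2 and 2 R 6, but not 1 R 6.
Euclidean (axiom 5): no — 1 R 2 and 1 R 4, but not 2 R 4.
So F validates K, D, T; S4 would additionally require R to be transitive. The strongest is T.

T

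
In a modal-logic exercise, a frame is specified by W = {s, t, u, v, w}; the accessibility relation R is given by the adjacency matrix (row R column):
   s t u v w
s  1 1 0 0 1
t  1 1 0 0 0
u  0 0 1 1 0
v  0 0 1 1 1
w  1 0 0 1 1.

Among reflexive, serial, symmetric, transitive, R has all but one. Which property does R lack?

Reflexive: yes — every world is R-related to itself.
Serial: yes — every world has a successor (e.g. s R s).
Symmetric: yes — every pair in R has its reverse in R.
Transitive: no — s R w and w R v, but not s R v.
Only transitive fails.

transitive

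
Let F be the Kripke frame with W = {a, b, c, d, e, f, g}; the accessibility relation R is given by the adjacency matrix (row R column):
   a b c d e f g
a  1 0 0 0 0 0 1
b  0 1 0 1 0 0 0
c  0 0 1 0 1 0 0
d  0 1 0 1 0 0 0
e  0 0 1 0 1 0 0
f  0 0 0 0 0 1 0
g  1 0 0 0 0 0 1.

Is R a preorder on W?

Reflexive: yes — every world is R-related to itself.
Transitive: yes — every two-step R-path is closed by a direct edge.
So R is a preorder.

Yes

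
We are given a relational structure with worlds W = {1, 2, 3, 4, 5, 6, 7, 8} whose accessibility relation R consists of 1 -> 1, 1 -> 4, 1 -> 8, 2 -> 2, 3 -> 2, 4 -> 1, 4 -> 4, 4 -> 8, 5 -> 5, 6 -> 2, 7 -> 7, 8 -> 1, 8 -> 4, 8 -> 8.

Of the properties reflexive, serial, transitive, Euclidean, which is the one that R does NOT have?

reflexive

Reflexive: no — 3 is not related to itself.
Serial: yes — every world has a successor (e.g. 1 R 1).
Transitive: yes — every two-step R-path is closed by a direct edge.
Euclidean: yes — any two successors of a common world are R-related.
Only reflexive fails.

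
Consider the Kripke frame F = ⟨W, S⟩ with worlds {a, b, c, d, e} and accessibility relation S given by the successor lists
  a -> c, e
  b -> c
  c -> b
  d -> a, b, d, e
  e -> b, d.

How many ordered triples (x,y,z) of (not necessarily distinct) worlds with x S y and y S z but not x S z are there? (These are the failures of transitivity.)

10

Enumerating: (a,c,b), (a,e,b), (a,e,d), (b,c,b), (c,b,c), (d,a,c), (d,b,c), (e,b,c), (e,d,a), (e,d,e).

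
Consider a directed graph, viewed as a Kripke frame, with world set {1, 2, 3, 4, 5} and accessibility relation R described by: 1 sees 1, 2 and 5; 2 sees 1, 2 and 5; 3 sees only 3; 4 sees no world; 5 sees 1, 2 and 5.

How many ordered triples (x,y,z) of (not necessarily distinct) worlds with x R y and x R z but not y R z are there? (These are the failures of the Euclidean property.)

0

R is Euclidean; there are no such tuples.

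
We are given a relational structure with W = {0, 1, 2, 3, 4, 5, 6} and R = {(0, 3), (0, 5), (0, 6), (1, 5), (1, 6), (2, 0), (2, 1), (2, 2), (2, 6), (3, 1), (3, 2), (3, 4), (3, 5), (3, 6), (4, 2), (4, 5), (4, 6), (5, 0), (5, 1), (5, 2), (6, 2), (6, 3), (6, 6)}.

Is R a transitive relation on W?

Transitive: no — 0 R 3 and 3 R 1, but not 0 R 1.

No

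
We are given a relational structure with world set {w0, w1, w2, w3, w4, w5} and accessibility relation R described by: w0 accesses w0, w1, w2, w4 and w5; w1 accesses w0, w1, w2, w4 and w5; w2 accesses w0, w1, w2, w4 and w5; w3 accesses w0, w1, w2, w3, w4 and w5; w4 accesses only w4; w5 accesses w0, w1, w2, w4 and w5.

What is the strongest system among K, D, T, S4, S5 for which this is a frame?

Serial (axiom D): yes — every world has a successor (e.g. w0 R w0).
Reflexive (axiom T): yes — every world is R-related to itself.
Transitive (axiom 4): yes — every two-step R-path is closed by a direct edge.
Euclidean (axiom 5): no — w0 R w4 and w0 R w1, but not w4 R w1.
So F validates K, D, T, S4; S5 would additionally require R to be Euclidean. The strongest is S4.

S4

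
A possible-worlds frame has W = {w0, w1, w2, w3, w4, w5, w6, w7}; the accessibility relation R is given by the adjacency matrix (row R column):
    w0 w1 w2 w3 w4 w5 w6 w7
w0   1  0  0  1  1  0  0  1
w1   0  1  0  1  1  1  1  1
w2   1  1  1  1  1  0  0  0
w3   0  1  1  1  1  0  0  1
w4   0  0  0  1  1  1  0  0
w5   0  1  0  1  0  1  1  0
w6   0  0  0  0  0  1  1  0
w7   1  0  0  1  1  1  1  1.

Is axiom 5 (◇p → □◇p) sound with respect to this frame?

No

The schema 5 characterises exactly the Euclidean frames.
Euclidean: no — w0 R w4 and w0 R w7, but not w4 R w7.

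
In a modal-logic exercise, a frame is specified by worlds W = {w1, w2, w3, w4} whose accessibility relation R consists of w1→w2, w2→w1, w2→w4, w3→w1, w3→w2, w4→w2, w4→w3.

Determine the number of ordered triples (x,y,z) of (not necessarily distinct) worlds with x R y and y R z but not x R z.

9

Enumerating: (w1,w2,w1), (w1,w2,w4), (w2,w1,w2), (w2,w4,w2), (w2,w4,w3), (w3,w2,w4), (w4,w2,w1), (w4,w2,w4), (w4,w3,w1).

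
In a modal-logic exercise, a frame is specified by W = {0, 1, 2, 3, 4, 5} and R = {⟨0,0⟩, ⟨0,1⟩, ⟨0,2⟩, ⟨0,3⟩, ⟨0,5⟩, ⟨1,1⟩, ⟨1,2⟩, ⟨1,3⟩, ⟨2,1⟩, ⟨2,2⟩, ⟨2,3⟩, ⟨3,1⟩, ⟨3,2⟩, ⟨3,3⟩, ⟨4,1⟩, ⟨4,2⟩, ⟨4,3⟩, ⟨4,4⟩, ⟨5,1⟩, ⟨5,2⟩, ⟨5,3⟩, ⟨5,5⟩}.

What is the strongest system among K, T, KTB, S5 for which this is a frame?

Reflexive (axiom T): yes — every world is R-related to itself.
Symmetric (axiom B): no — 0 R 1 but not 1 R 0.
Euclidean (axiom 5): no — 0 R 1 and 0 R 5, but not 1 R 5.
So F validates K, T; KTB would additionally require R to be symmetric. The strongest is T.

T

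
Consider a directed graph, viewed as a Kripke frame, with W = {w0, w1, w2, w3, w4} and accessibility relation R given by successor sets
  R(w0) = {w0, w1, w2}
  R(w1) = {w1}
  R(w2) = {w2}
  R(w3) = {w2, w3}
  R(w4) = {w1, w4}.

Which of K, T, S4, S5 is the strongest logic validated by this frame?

S4

Reflexive (axiom T): yes — every world is R-related to itself.
Transitive (axiom 4): yes — every two-step R-path is closed by a direct edge.
Euclidean (axiom 5): no — w0 R w1 and w0 R w2, but not w1 R w2.
So F validates K, T, S4; S5 would additionally require R to be Euclidean. The strongest is S4.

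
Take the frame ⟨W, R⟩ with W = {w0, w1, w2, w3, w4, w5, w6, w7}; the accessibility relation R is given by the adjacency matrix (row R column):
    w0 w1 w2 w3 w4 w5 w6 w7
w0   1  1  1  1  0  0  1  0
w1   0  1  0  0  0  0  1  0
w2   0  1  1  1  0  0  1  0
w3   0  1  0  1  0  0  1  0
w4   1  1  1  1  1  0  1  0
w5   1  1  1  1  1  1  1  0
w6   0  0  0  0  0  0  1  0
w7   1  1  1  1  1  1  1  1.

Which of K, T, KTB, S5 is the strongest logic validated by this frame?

Reflexive (axiom T): yes — every world is R-related to itself.
Symmetric (axiom B): no — w0 R w1 but not w1 R w0.
Euclidean (axiom 5): no — w0 R w1 and w0 R w2, but not w1 R w2.
So F validates K, T; KTB would additionally require R to be symmetric. The strongest is T.

T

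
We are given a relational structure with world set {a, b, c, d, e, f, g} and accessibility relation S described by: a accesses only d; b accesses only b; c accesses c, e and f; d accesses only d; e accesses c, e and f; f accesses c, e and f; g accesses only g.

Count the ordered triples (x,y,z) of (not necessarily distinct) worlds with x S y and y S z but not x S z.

S is transitive; there are no such tuples.

0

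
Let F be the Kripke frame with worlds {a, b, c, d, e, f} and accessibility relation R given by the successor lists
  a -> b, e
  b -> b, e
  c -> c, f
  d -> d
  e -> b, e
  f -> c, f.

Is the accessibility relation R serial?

Serial: yes — every world has a successor (e.g. a R b).

Yes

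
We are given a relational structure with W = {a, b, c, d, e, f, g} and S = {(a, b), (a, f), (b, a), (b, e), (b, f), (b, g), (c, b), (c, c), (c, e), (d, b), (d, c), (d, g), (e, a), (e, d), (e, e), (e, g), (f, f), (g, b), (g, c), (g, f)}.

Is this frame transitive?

Transitive: no — a S b and b S e, but not a S e.

No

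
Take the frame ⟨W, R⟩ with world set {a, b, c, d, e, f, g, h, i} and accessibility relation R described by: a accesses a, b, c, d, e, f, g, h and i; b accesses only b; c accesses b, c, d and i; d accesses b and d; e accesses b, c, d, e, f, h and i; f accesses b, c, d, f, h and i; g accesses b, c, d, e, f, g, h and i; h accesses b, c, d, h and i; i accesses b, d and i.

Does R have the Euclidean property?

Euclidean: no — a R b and a R c, but not b R c.

No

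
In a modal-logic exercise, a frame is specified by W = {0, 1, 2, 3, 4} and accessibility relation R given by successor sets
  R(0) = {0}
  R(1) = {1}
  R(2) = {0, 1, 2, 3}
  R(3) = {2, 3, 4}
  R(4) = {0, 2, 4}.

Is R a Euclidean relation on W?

No

Euclidean: no — 2 R 0 and 2 R 1, but not 0 R 1.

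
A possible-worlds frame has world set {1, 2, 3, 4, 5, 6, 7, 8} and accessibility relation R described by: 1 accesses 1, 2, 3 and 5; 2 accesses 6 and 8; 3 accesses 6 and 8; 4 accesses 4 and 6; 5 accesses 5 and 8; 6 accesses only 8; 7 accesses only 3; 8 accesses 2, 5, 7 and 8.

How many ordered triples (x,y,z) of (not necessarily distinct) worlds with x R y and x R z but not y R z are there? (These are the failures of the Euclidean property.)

27

Enumerating: (1,2,1), (1,2,2), (1,2,3), (1,2,5), (1,3,1), (1,3,2), (1,3,3), (1,3,5), (1,5,1), (1,5,2), (1,5,3), (2,6,6), … and 15 more.
Total: 27.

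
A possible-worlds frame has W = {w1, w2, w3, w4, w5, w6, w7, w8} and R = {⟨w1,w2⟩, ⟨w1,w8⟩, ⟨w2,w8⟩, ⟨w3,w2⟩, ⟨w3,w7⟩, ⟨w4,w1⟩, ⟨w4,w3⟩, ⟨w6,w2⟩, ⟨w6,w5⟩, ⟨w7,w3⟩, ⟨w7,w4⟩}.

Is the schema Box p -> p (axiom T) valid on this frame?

No

By correspondence theory, T is valid on a frame iff R is reflexive.
Reflexive: no — w1 is not related to itself.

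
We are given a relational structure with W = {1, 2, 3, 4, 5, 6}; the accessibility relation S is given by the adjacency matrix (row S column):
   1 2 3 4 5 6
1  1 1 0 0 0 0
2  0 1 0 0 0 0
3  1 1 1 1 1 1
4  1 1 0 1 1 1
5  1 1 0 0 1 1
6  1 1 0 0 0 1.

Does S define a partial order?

Reflexive: yes — every world is S-related to itself.
Transitive: yes — every two-step S-path is closed by a direct edge.
Antisymmetric: yes — no distinct pair is related both ways.
So S is a partial order.

Yes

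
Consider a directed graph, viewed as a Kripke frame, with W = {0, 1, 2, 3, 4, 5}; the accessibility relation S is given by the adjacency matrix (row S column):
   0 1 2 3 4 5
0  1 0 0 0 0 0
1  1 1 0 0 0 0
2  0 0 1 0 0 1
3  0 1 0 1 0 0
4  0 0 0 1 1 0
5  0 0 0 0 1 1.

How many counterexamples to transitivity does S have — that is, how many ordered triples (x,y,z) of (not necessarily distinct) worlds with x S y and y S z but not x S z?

Enumerating: (2,5,4), (3,1,0), (4,3,1), (5,4,3).

4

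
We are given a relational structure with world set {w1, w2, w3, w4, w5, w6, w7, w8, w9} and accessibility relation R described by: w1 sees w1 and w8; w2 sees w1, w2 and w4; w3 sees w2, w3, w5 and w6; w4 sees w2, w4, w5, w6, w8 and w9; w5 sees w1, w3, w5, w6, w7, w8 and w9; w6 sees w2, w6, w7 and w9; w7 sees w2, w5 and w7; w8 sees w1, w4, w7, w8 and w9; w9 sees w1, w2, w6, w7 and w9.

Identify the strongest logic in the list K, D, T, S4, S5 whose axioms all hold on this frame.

Serial (axiom D): yes — every world has a successor (e.g. w1 R w1).
Reflexive (axiom T): yes — every world is R-related to itself.
Transitive (axiom 4): no — w1 R w8 and w8 R w4, but not w1 R w4.
Euclidean (axiom 5): no — w2 R w1 and w2 R w4, but not w1 R w4.
So F validates K, D, T; S4 would additionally require R to be transitive. The strongest is T.

T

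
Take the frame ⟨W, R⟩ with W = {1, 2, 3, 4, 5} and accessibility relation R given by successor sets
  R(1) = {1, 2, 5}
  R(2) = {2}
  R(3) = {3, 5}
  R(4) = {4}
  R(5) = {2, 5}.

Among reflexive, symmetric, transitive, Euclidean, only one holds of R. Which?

Reflexive: yes — every world is R-related to itself.
Symmetric: no — 1 R 2 but not 2 R 1.
Transitive: no — 3 R 5 and 5 R 2, but not 3 R 2.
Euclidean: no — 1 R 2 and 1 R 5, but not 2 R 5.
Only reflexive holds.

reflexive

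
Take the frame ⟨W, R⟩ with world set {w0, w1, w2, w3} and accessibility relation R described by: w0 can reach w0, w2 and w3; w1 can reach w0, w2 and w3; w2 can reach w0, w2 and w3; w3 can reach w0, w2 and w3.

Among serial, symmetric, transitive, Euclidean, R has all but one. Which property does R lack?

symmetric

Serial: yes — every world has a successor (e.g. w0 R w0).
Symmetric: no — w1 R w0 but not w0 R w1.
Transitive: yes — every two-step R-path is closed by a direct edge.
Euclidean: yes — any two successors of a common world are R-related.
Only symmetric fails.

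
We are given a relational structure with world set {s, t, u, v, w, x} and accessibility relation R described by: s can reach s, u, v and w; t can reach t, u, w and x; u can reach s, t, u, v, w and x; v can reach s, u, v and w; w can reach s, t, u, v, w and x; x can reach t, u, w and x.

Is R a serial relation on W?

Yes

Serial: yes — every world has a successor (e.g. s R s).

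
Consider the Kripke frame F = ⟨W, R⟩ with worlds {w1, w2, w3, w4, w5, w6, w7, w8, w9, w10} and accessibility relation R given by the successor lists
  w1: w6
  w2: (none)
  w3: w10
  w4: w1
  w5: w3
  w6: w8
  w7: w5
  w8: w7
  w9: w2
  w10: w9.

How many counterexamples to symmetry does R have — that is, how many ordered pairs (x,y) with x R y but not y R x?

Enumerating: (w1,w6), (w10,w9), (w3,w10), (w4,w1), (w5,w3), (w6,w8), (w7,w5), (w8,w7), (w9,w2).

9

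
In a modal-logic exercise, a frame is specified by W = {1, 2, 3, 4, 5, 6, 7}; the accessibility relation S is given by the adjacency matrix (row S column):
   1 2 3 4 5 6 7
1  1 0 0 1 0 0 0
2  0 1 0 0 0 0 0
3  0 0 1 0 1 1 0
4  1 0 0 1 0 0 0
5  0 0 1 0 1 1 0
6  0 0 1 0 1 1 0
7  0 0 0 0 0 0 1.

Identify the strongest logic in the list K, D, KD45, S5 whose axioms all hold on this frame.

Serial (axiom D): yes — every world has a successor (e.g. 1 S 1).
Euclidean (axiom 5): yes — any two successors of a common world are S-related.
Transitive (axiom 4): yes — every two-step S-path is closed by a direct edge.
Reflexive (axiom T): yes — every world is S-related to itself.
So F validates K, D, KD45, S5. The strongest is S5.

S5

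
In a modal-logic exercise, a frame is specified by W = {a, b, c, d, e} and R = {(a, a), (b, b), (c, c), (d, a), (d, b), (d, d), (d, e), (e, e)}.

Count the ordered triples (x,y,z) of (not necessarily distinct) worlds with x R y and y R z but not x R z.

0

R is transitive; there are no such tuples.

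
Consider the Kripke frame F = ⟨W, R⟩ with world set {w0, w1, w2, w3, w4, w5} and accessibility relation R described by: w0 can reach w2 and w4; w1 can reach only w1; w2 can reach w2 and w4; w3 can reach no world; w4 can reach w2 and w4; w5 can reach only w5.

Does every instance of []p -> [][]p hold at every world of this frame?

The schema 4 characterises exactly the transitive frames.
Transitive: yes — every two-step R-path is closed by a direct edge.

Yes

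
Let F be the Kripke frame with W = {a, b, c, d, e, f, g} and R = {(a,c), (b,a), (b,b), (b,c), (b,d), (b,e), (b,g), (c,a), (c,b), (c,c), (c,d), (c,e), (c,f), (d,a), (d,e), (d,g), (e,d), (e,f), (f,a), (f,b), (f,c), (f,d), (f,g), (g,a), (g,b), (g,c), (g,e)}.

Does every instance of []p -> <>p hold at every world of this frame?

By correspondence theory, D is valid on a frame iff R is serial.
Serial: yes — every world has a successor (e.g. a R c).

Yes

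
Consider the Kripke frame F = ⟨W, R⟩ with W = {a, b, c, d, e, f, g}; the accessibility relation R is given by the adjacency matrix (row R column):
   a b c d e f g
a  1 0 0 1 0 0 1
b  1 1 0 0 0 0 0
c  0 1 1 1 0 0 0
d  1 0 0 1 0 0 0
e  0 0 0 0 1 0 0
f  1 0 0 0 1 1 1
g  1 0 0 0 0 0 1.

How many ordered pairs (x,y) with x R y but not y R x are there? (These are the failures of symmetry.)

6

Enumerating: (b,a), (c,b), (c,d), (f,a), (f,e), (f,g).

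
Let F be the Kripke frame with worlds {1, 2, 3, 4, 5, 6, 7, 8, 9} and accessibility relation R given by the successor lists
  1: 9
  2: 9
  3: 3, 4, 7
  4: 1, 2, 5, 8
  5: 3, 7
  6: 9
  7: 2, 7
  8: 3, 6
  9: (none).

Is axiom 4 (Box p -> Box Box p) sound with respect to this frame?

By correspondence theory, 4 is valid on a frame iff R is transitive.
Transitive: no — 3 R 4 and 4 R 1, but not 3 R 1.

No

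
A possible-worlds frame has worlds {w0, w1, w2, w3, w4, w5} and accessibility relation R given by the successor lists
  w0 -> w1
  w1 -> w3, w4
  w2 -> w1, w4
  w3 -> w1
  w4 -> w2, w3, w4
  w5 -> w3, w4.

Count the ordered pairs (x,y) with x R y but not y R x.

6

Enumerating: (w0,w1), (w1,w4), (w2,w1), (w4,w3), (w5,w3), (w5,w4).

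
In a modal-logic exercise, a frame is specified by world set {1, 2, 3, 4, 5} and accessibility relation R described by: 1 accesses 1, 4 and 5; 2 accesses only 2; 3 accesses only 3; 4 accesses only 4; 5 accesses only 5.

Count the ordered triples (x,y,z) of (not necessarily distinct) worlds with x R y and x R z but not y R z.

Enumerating: (1,4,1), (1,4,5), (1,5,1), (1,5,4).

4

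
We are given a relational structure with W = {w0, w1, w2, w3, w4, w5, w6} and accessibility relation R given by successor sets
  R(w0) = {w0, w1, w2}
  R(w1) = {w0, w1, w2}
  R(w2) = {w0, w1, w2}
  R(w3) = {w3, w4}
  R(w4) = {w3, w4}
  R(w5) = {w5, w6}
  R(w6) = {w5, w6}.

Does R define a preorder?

Reflexive: yes — every world is R-related to itself.
Transitive: yes — every two-step R-path is closed by a direct edge.
So R is a preorder.

Yes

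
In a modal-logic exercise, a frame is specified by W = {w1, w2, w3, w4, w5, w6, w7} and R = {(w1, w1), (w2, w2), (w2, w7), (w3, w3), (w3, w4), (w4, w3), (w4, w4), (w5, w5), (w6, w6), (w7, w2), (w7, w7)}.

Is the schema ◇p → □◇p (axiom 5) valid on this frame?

By correspondence theory, 5 is valid on a frame iff R is Euclidean.
Euclidean: yes — any two successors of a common world are R-related.

Yes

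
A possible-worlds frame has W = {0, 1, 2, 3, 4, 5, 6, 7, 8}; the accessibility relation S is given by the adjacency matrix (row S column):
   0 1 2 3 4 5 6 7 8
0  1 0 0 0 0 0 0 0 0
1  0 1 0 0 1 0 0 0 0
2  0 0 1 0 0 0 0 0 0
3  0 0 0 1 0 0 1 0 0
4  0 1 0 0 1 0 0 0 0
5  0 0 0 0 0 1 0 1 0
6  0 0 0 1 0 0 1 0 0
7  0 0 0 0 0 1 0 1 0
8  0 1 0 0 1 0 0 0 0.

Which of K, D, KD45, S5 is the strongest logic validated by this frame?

Serial (axiom D): yes — every world has a successor (e.g. 0 S 0).
Euclidean (axiom 5): yes — any two successors of a common world are S-related.
Transitive (axiom 4): yes — every two-step S-path is closed by a direct edge.
Reflexive (axiom T): no — 8 is not related to itself.
So F validates K, D, KD45; S5 would additionally require S to be reflexive. The strongest is KD45.

KD45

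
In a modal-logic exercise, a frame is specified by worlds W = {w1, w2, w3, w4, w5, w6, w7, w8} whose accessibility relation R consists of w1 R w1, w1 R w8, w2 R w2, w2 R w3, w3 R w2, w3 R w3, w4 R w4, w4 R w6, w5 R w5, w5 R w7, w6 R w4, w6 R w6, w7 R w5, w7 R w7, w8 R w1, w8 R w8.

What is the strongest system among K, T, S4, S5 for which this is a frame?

S5

Reflexive (axiom T): yes — every world is R-related to itself.
Transitive (axiom 4): yes — every two-step R-path is closed by a direct edge.
Euclidean (axiom 5): yes — any two successors of a common world are R-related.
So F validates K, T, S4, S5. The strongest is S5.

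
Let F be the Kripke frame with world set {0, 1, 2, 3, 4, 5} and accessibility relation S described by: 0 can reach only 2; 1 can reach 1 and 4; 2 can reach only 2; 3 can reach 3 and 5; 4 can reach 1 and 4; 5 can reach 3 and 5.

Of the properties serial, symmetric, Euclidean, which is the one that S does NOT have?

symmetric

Serial: yes — every world has a successor (e.g. 0 S 2).
Symmetric: no — 0 S 2 but not 2 S 0.
Euclidean: yes — any two successors of a common world are S-related.
Only symmetric fails.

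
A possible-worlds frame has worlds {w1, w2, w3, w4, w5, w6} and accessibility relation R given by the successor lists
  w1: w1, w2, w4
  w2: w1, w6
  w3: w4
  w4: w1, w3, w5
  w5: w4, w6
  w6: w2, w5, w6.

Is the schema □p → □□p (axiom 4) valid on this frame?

No

The schema 4 characterises exactly the transitive frames.
Transitive: no — w1 R w2 and w2 R w6, but not w1 R w6.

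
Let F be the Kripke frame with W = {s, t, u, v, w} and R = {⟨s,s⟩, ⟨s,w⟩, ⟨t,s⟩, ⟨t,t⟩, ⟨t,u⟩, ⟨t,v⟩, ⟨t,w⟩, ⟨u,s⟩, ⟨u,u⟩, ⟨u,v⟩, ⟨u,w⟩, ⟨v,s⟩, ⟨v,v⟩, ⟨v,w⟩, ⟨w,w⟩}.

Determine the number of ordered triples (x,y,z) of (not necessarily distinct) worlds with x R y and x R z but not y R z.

Enumerating: (s,w,s), (t,s,t), (t,s,u), (t,s,v), (t,u,t), (t,v,t), (t,v,u), (t,w,s), (t,w,t), (t,w,u), (t,w,v), (u,s,u), … and 8 more.
Total: 20.

20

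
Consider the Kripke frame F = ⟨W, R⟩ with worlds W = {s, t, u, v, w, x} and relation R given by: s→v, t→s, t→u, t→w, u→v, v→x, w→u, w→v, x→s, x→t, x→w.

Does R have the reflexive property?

Reflexive: no — s is not related to itself.

No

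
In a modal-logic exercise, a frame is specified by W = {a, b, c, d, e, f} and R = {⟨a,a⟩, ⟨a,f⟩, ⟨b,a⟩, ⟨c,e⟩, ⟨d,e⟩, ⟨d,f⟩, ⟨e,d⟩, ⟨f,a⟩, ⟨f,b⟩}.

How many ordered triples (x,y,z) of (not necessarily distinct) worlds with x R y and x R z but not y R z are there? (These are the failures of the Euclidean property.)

Enumerating: (a,f,f), (c,e,e), (d,e,e), (d,e,f), (d,f,e), (d,f,f), (e,d,d), (f,a,b), (f,b,b).

9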